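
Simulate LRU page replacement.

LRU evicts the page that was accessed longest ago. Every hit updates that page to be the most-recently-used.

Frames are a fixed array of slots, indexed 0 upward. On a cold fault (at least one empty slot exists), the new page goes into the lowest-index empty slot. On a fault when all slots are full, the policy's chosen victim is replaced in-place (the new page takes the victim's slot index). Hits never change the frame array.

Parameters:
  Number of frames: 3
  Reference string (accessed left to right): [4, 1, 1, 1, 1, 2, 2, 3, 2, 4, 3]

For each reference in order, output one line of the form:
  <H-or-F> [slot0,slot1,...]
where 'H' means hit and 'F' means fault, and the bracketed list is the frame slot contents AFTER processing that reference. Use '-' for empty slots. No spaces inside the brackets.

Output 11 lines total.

F [4,-,-]
F [4,1,-]
H [4,1,-]
H [4,1,-]
H [4,1,-]
F [4,1,2]
H [4,1,2]
F [3,1,2]
H [3,1,2]
F [3,4,2]
H [3,4,2]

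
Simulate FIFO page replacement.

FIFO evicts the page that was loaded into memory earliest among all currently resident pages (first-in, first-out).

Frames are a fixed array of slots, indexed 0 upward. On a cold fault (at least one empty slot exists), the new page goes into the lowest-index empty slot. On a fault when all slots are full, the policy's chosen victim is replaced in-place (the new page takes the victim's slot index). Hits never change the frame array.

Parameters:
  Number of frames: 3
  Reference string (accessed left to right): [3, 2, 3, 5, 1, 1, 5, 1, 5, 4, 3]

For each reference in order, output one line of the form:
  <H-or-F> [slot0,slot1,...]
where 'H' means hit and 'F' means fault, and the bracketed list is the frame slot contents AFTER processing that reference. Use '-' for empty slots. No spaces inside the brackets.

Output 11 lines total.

F [3,-,-]
F [3,2,-]
H [3,2,-]
F [3,2,5]
F [1,2,5]
H [1,2,5]
H [1,2,5]
H [1,2,5]
H [1,2,5]
F [1,4,5]
F [1,4,3]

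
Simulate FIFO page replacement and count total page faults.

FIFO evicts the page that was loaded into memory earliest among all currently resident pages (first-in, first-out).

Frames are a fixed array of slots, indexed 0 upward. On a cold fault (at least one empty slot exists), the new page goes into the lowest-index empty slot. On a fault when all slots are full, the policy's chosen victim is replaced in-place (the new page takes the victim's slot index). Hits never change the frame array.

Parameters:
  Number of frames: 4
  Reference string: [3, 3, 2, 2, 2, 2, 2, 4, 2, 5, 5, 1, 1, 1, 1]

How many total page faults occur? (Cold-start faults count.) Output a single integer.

Step 0: ref 3 → FAULT, frames=[3,-,-,-]
Step 1: ref 3 → HIT, frames=[3,-,-,-]
Step 2: ref 2 → FAULT, frames=[3,2,-,-]
Step 3: ref 2 → HIT, frames=[3,2,-,-]
Step 4: ref 2 → HIT, frames=[3,2,-,-]
Step 5: ref 2 → HIT, frames=[3,2,-,-]
Step 6: ref 2 → HIT, frames=[3,2,-,-]
Step 7: ref 4 → FAULT, frames=[3,2,4,-]
Step 8: ref 2 → HIT, frames=[3,2,4,-]
Step 9: ref 5 → FAULT, frames=[3,2,4,5]
Step 10: ref 5 → HIT, frames=[3,2,4,5]
Step 11: ref 1 → FAULT (evict 3), frames=[1,2,4,5]
Step 12: ref 1 → HIT, frames=[1,2,4,5]
Step 13: ref 1 → HIT, frames=[1,2,4,5]
Step 14: ref 1 → HIT, frames=[1,2,4,5]
Total faults: 5

Answer: 5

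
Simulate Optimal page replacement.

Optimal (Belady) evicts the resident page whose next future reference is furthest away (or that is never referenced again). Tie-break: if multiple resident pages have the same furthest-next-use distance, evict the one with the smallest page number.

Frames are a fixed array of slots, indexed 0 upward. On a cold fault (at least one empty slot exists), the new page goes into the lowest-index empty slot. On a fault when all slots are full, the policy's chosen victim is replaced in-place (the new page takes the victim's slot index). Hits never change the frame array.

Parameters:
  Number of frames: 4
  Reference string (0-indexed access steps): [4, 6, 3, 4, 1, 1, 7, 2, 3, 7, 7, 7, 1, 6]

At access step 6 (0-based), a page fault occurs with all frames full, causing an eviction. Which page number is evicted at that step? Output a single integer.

Answer: 4

Derivation:
Step 0: ref 4 -> FAULT, frames=[4,-,-,-]
Step 1: ref 6 -> FAULT, frames=[4,6,-,-]
Step 2: ref 3 -> FAULT, frames=[4,6,3,-]
Step 3: ref 4 -> HIT, frames=[4,6,3,-]
Step 4: ref 1 -> FAULT, frames=[4,6,3,1]
Step 5: ref 1 -> HIT, frames=[4,6,3,1]
Step 6: ref 7 -> FAULT, evict 4, frames=[7,6,3,1]
At step 6: evicted page 4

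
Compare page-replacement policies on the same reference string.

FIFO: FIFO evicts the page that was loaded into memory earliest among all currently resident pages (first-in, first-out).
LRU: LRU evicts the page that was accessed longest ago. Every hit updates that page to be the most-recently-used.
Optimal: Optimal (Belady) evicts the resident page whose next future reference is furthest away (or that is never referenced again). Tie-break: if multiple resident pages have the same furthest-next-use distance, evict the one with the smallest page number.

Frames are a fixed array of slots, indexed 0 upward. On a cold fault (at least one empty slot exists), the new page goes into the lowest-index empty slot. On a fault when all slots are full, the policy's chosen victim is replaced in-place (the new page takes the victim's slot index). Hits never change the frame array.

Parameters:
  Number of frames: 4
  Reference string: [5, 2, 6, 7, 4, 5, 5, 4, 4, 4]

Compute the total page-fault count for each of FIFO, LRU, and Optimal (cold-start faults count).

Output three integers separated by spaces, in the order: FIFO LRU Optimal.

Answer: 6 6 5

Derivation:
--- FIFO ---
  step 0: ref 5 -> FAULT, frames=[5,-,-,-] (faults so far: 1)
  step 1: ref 2 -> FAULT, frames=[5,2,-,-] (faults so far: 2)
  step 2: ref 6 -> FAULT, frames=[5,2,6,-] (faults so far: 3)
  step 3: ref 7 -> FAULT, frames=[5,2,6,7] (faults so far: 4)
  step 4: ref 4 -> FAULT, evict 5, frames=[4,2,6,7] (faults so far: 5)
  step 5: ref 5 -> FAULT, evict 2, frames=[4,5,6,7] (faults so far: 6)
  step 6: ref 5 -> HIT, frames=[4,5,6,7] (faults so far: 6)
  step 7: ref 4 -> HIT, frames=[4,5,6,7] (faults so far: 6)
  step 8: ref 4 -> HIT, frames=[4,5,6,7] (faults so far: 6)
  step 9: ref 4 -> HIT, frames=[4,5,6,7] (faults so far: 6)
  FIFO total faults: 6
--- LRU ---
  step 0: ref 5 -> FAULT, frames=[5,-,-,-] (faults so far: 1)
  step 1: ref 2 -> FAULT, frames=[5,2,-,-] (faults so far: 2)
  step 2: ref 6 -> FAULT, frames=[5,2,6,-] (faults so far: 3)
  step 3: ref 7 -> FAULT, frames=[5,2,6,7] (faults so far: 4)
  step 4: ref 4 -> FAULT, evict 5, frames=[4,2,6,7] (faults so far: 5)
  step 5: ref 5 -> FAULT, evict 2, frames=[4,5,6,7] (faults so far: 6)
  step 6: ref 5 -> HIT, frames=[4,5,6,7] (faults so far: 6)
  step 7: ref 4 -> HIT, frames=[4,5,6,7] (faults so far: 6)
  step 8: ref 4 -> HIT, frames=[4,5,6,7] (faults so far: 6)
  step 9: ref 4 -> HIT, frames=[4,5,6,7] (faults so far: 6)
  LRU total faults: 6
--- Optimal ---
  step 0: ref 5 -> FAULT, frames=[5,-,-,-] (faults so far: 1)
  step 1: ref 2 -> FAULT, frames=[5,2,-,-] (faults so far: 2)
  step 2: ref 6 -> FAULT, frames=[5,2,6,-] (faults so far: 3)
  step 3: ref 7 -> FAULT, frames=[5,2,6,7] (faults so far: 4)
  step 4: ref 4 -> FAULT, evict 2, frames=[5,4,6,7] (faults so far: 5)
  step 5: ref 5 -> HIT, frames=[5,4,6,7] (faults so far: 5)
  step 6: ref 5 -> HIT, frames=[5,4,6,7] (faults so far: 5)
  step 7: ref 4 -> HIT, frames=[5,4,6,7] (faults so far: 5)
  step 8: ref 4 -> HIT, frames=[5,4,6,7] (faults so far: 5)
  step 9: ref 4 -> HIT, frames=[5,4,6,7] (faults so far: 5)
  Optimal total faults: 5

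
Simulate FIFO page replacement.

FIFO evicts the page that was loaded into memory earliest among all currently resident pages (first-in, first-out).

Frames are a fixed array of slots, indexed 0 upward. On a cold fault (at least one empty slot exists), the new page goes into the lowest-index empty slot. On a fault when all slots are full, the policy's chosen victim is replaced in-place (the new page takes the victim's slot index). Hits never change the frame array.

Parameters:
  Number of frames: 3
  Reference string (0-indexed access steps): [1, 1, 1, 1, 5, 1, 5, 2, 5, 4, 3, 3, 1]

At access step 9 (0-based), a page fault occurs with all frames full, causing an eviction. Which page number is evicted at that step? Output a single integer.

Step 0: ref 1 -> FAULT, frames=[1,-,-]
Step 1: ref 1 -> HIT, frames=[1,-,-]
Step 2: ref 1 -> HIT, frames=[1,-,-]
Step 3: ref 1 -> HIT, frames=[1,-,-]
Step 4: ref 5 -> FAULT, frames=[1,5,-]
Step 5: ref 1 -> HIT, frames=[1,5,-]
Step 6: ref 5 -> HIT, frames=[1,5,-]
Step 7: ref 2 -> FAULT, frames=[1,5,2]
Step 8: ref 5 -> HIT, frames=[1,5,2]
Step 9: ref 4 -> FAULT, evict 1, frames=[4,5,2]
At step 9: evicted page 1

Answer: 1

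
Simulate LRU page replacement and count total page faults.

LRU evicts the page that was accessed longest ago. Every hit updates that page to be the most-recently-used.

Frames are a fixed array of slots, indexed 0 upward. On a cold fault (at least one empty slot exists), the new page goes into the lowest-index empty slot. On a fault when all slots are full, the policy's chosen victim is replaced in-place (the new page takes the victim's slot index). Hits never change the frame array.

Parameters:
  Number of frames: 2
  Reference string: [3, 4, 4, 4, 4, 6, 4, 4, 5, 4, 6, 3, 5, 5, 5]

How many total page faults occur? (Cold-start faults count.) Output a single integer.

Answer: 7

Derivation:
Step 0: ref 3 → FAULT, frames=[3,-]
Step 1: ref 4 → FAULT, frames=[3,4]
Step 2: ref 4 → HIT, frames=[3,4]
Step 3: ref 4 → HIT, frames=[3,4]
Step 4: ref 4 → HIT, frames=[3,4]
Step 5: ref 6 → FAULT (evict 3), frames=[6,4]
Step 6: ref 4 → HIT, frames=[6,4]
Step 7: ref 4 → HIT, frames=[6,4]
Step 8: ref 5 → FAULT (evict 6), frames=[5,4]
Step 9: ref 4 → HIT, frames=[5,4]
Step 10: ref 6 → FAULT (evict 5), frames=[6,4]
Step 11: ref 3 → FAULT (evict 4), frames=[6,3]
Step 12: ref 5 → FAULT (evict 6), frames=[5,3]
Step 13: ref 5 → HIT, frames=[5,3]
Step 14: ref 5 → HIT, frames=[5,3]
Total faults: 7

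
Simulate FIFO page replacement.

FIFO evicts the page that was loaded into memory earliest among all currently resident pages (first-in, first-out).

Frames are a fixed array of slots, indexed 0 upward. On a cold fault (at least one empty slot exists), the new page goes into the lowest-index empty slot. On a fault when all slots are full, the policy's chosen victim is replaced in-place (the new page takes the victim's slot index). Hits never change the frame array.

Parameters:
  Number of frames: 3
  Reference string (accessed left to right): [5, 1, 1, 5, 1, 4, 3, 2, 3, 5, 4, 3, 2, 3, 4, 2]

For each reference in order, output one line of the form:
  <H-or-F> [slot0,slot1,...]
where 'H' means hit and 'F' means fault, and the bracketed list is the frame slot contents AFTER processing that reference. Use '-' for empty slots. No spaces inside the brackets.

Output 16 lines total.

F [5,-,-]
F [5,1,-]
H [5,1,-]
H [5,1,-]
H [5,1,-]
F [5,1,4]
F [3,1,4]
F [3,2,4]
H [3,2,4]
F [3,2,5]
F [4,2,5]
F [4,3,5]
F [4,3,2]
H [4,3,2]
H [4,3,2]
H [4,3,2]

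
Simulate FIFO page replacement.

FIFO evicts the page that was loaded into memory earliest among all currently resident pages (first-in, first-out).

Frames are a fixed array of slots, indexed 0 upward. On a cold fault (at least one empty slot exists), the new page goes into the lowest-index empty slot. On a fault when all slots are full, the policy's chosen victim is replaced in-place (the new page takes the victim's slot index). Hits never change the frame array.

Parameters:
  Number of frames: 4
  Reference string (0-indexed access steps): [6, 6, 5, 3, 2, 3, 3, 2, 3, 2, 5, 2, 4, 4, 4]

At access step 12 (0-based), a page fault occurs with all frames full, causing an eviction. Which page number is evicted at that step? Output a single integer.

Answer: 6

Derivation:
Step 0: ref 6 -> FAULT, frames=[6,-,-,-]
Step 1: ref 6 -> HIT, frames=[6,-,-,-]
Step 2: ref 5 -> FAULT, frames=[6,5,-,-]
Step 3: ref 3 -> FAULT, frames=[6,5,3,-]
Step 4: ref 2 -> FAULT, frames=[6,5,3,2]
Step 5: ref 3 -> HIT, frames=[6,5,3,2]
Step 6: ref 3 -> HIT, frames=[6,5,3,2]
Step 7: ref 2 -> HIT, frames=[6,5,3,2]
Step 8: ref 3 -> HIT, frames=[6,5,3,2]
Step 9: ref 2 -> HIT, frames=[6,5,3,2]
Step 10: ref 5 -> HIT, frames=[6,5,3,2]
Step 11: ref 2 -> HIT, frames=[6,5,3,2]
Step 12: ref 4 -> FAULT, evict 6, frames=[4,5,3,2]
At step 12: evicted page 6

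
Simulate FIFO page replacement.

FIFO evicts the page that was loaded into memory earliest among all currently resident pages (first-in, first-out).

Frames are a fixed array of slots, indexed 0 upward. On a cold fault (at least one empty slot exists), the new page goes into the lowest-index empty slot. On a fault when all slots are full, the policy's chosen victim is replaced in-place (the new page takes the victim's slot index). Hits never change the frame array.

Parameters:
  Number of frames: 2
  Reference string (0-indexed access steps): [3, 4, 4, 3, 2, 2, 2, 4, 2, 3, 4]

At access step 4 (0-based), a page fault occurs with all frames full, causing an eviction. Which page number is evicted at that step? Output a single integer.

Answer: 3

Derivation:
Step 0: ref 3 -> FAULT, frames=[3,-]
Step 1: ref 4 -> FAULT, frames=[3,4]
Step 2: ref 4 -> HIT, frames=[3,4]
Step 3: ref 3 -> HIT, frames=[3,4]
Step 4: ref 2 -> FAULT, evict 3, frames=[2,4]
At step 4: evicted page 3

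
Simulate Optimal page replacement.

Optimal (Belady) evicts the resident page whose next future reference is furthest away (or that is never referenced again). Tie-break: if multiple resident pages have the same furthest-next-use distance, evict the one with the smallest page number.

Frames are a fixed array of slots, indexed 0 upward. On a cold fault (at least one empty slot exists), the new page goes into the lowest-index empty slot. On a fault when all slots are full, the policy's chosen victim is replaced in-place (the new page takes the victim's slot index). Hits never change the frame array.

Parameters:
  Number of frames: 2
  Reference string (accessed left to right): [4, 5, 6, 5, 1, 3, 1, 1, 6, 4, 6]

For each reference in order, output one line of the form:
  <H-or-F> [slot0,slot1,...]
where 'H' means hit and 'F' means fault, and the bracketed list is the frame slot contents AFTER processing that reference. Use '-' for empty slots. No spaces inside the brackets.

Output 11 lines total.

F [4,-]
F [4,5]
F [6,5]
H [6,5]
F [6,1]
F [3,1]
H [3,1]
H [3,1]
F [3,6]
F [4,6]
H [4,6]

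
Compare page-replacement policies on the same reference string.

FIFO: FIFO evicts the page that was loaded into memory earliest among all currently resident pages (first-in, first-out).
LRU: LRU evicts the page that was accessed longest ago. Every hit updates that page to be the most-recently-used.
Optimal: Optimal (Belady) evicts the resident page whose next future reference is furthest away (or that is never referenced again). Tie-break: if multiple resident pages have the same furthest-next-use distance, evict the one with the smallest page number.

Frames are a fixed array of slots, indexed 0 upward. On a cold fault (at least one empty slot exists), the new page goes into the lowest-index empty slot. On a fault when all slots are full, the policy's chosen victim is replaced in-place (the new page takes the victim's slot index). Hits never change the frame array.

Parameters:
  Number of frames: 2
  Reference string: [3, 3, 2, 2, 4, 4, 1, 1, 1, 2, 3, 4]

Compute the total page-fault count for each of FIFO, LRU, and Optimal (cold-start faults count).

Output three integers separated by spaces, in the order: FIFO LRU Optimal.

Answer: 7 7 6

Derivation:
--- FIFO ---
  step 0: ref 3 -> FAULT, frames=[3,-] (faults so far: 1)
  step 1: ref 3 -> HIT, frames=[3,-] (faults so far: 1)
  step 2: ref 2 -> FAULT, frames=[3,2] (faults so far: 2)
  step 3: ref 2 -> HIT, frames=[3,2] (faults so far: 2)
  step 4: ref 4 -> FAULT, evict 3, frames=[4,2] (faults so far: 3)
  step 5: ref 4 -> HIT, frames=[4,2] (faults so far: 3)
  step 6: ref 1 -> FAULT, evict 2, frames=[4,1] (faults so far: 4)
  step 7: ref 1 -> HIT, frames=[4,1] (faults so far: 4)
  step 8: ref 1 -> HIT, frames=[4,1] (faults so far: 4)
  step 9: ref 2 -> FAULT, evict 4, frames=[2,1] (faults so far: 5)
  step 10: ref 3 -> FAULT, evict 1, frames=[2,3] (faults so far: 6)
  step 11: ref 4 -> FAULT, evict 2, frames=[4,3] (faults so far: 7)
  FIFO total faults: 7
--- LRU ---
  step 0: ref 3 -> FAULT, frames=[3,-] (faults so far: 1)
  step 1: ref 3 -> HIT, frames=[3,-] (faults so far: 1)
  step 2: ref 2 -> FAULT, frames=[3,2] (faults so far: 2)
  step 3: ref 2 -> HIT, frames=[3,2] (faults so far: 2)
  step 4: ref 4 -> FAULT, evict 3, frames=[4,2] (faults so far: 3)
  step 5: ref 4 -> HIT, frames=[4,2] (faults so far: 3)
  step 6: ref 1 -> FAULT, evict 2, frames=[4,1] (faults so far: 4)
  step 7: ref 1 -> HIT, frames=[4,1] (faults so far: 4)
  step 8: ref 1 -> HIT, frames=[4,1] (faults so far: 4)
  step 9: ref 2 -> FAULT, evict 4, frames=[2,1] (faults so far: 5)
  step 10: ref 3 -> FAULT, evict 1, frames=[2,3] (faults so far: 6)
  step 11: ref 4 -> FAULT, evict 2, frames=[4,3] (faults so far: 7)
  LRU total faults: 7
--- Optimal ---
  step 0: ref 3 -> FAULT, frames=[3,-] (faults so far: 1)
  step 1: ref 3 -> HIT, frames=[3,-] (faults so far: 1)
  step 2: ref 2 -> FAULT, frames=[3,2] (faults so far: 2)
  step 3: ref 2 -> HIT, frames=[3,2] (faults so far: 2)
  step 4: ref 4 -> FAULT, evict 3, frames=[4,2] (faults so far: 3)
  step 5: ref 4 -> HIT, frames=[4,2] (faults so far: 3)
  step 6: ref 1 -> FAULT, evict 4, frames=[1,2] (faults so far: 4)
  step 7: ref 1 -> HIT, frames=[1,2] (faults so far: 4)
  step 8: ref 1 -> HIT, frames=[1,2] (faults so far: 4)
  step 9: ref 2 -> HIT, frames=[1,2] (faults so far: 4)
  step 10: ref 3 -> FAULT, evict 1, frames=[3,2] (faults so far: 5)
  step 11: ref 4 -> FAULT, evict 2, frames=[3,4] (faults so far: 6)
  Optimal total faults: 6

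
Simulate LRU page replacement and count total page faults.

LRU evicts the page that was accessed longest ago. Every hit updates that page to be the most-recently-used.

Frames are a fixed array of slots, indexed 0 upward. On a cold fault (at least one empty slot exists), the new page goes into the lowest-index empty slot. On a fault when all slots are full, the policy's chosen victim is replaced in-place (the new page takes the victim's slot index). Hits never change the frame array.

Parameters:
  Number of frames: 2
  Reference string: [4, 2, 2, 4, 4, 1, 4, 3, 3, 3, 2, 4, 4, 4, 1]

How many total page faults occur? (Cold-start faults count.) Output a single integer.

Step 0: ref 4 → FAULT, frames=[4,-]
Step 1: ref 2 → FAULT, frames=[4,2]
Step 2: ref 2 → HIT, frames=[4,2]
Step 3: ref 4 → HIT, frames=[4,2]
Step 4: ref 4 → HIT, frames=[4,2]
Step 5: ref 1 → FAULT (evict 2), frames=[4,1]
Step 6: ref 4 → HIT, frames=[4,1]
Step 7: ref 3 → FAULT (evict 1), frames=[4,3]
Step 8: ref 3 → HIT, frames=[4,3]
Step 9: ref 3 → HIT, frames=[4,3]
Step 10: ref 2 → FAULT (evict 4), frames=[2,3]
Step 11: ref 4 → FAULT (evict 3), frames=[2,4]
Step 12: ref 4 → HIT, frames=[2,4]
Step 13: ref 4 → HIT, frames=[2,4]
Step 14: ref 1 → FAULT (evict 2), frames=[1,4]
Total faults: 7

Answer: 7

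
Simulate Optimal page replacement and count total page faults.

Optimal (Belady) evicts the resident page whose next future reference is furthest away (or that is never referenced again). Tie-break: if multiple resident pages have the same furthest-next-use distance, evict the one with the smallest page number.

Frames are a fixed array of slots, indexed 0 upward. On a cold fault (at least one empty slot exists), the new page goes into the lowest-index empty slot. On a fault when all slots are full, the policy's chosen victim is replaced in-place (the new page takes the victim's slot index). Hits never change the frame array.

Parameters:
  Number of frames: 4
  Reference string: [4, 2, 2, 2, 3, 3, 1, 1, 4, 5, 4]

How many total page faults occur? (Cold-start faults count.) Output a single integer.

Answer: 5

Derivation:
Step 0: ref 4 → FAULT, frames=[4,-,-,-]
Step 1: ref 2 → FAULT, frames=[4,2,-,-]
Step 2: ref 2 → HIT, frames=[4,2,-,-]
Step 3: ref 2 → HIT, frames=[4,2,-,-]
Step 4: ref 3 → FAULT, frames=[4,2,3,-]
Step 5: ref 3 → HIT, frames=[4,2,3,-]
Step 6: ref 1 → FAULT, frames=[4,2,3,1]
Step 7: ref 1 → HIT, frames=[4,2,3,1]
Step 8: ref 4 → HIT, frames=[4,2,3,1]
Step 9: ref 5 → FAULT (evict 1), frames=[4,2,3,5]
Step 10: ref 4 → HIT, frames=[4,2,3,5]
Total faults: 5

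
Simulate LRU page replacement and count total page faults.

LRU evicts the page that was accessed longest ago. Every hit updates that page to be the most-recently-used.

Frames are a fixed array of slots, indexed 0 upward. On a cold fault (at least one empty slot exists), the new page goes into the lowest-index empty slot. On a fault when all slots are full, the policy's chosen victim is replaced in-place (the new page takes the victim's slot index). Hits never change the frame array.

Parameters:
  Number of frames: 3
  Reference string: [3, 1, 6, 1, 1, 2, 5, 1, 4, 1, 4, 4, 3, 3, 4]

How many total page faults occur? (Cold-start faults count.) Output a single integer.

Step 0: ref 3 → FAULT, frames=[3,-,-]
Step 1: ref 1 → FAULT, frames=[3,1,-]
Step 2: ref 6 → FAULT, frames=[3,1,6]
Step 3: ref 1 → HIT, frames=[3,1,6]
Step 4: ref 1 → HIT, frames=[3,1,6]
Step 5: ref 2 → FAULT (evict 3), frames=[2,1,6]
Step 6: ref 5 → FAULT (evict 6), frames=[2,1,5]
Step 7: ref 1 → HIT, frames=[2,1,5]
Step 8: ref 4 → FAULT (evict 2), frames=[4,1,5]
Step 9: ref 1 → HIT, frames=[4,1,5]
Step 10: ref 4 → HIT, frames=[4,1,5]
Step 11: ref 4 → HIT, frames=[4,1,5]
Step 12: ref 3 → FAULT (evict 5), frames=[4,1,3]
Step 13: ref 3 → HIT, frames=[4,1,3]
Step 14: ref 4 → HIT, frames=[4,1,3]
Total faults: 7

Answer: 7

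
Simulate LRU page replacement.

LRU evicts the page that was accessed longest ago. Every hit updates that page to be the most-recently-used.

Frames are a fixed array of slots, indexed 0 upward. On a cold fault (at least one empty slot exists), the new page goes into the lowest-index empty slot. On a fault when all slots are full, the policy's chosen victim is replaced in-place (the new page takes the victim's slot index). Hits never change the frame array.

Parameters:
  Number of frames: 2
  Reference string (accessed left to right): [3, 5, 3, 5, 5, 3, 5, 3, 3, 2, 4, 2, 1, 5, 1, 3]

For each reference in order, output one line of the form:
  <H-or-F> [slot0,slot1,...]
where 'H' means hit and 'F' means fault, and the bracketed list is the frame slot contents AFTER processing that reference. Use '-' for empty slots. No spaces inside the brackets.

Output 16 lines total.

F [3,-]
F [3,5]
H [3,5]
H [3,5]
H [3,5]
H [3,5]
H [3,5]
H [3,5]
H [3,5]
F [3,2]
F [4,2]
H [4,2]
F [1,2]
F [1,5]
H [1,5]
F [1,3]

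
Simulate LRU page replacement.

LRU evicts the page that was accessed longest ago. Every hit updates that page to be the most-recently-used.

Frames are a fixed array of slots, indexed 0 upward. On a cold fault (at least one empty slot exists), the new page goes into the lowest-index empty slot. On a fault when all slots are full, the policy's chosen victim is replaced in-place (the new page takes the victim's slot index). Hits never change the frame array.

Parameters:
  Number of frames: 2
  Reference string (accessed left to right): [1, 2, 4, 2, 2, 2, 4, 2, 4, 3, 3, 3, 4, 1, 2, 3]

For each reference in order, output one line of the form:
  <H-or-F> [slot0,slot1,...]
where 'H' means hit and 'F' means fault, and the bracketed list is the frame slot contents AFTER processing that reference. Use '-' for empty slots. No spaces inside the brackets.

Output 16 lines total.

F [1,-]
F [1,2]
F [4,2]
H [4,2]
H [4,2]
H [4,2]
H [4,2]
H [4,2]
H [4,2]
F [4,3]
H [4,3]
H [4,3]
H [4,3]
F [4,1]
F [2,1]
F [2,3]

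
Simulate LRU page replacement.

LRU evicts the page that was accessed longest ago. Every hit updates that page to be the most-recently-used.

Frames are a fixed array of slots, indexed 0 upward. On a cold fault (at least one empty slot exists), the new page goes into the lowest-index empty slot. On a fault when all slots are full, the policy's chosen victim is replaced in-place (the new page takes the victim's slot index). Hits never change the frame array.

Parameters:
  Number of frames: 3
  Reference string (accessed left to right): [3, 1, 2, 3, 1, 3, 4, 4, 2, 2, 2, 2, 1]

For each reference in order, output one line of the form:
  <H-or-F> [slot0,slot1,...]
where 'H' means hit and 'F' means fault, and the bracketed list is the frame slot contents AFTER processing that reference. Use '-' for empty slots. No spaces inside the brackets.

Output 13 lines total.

F [3,-,-]
F [3,1,-]
F [3,1,2]
H [3,1,2]
H [3,1,2]
H [3,1,2]
F [3,1,4]
H [3,1,4]
F [3,2,4]
H [3,2,4]
H [3,2,4]
H [3,2,4]
F [1,2,4]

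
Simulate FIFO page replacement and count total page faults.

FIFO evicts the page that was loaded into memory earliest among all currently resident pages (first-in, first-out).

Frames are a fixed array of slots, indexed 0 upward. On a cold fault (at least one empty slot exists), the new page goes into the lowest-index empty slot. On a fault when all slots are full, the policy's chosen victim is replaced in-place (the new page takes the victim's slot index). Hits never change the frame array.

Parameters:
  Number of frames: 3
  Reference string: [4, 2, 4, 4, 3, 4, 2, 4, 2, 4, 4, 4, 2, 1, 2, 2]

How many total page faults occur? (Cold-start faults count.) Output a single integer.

Step 0: ref 4 → FAULT, frames=[4,-,-]
Step 1: ref 2 → FAULT, frames=[4,2,-]
Step 2: ref 4 → HIT, frames=[4,2,-]
Step 3: ref 4 → HIT, frames=[4,2,-]
Step 4: ref 3 → FAULT, frames=[4,2,3]
Step 5: ref 4 → HIT, frames=[4,2,3]
Step 6: ref 2 → HIT, frames=[4,2,3]
Step 7: ref 4 → HIT, frames=[4,2,3]
Step 8: ref 2 → HIT, frames=[4,2,3]
Step 9: ref 4 → HIT, frames=[4,2,3]
Step 10: ref 4 → HIT, frames=[4,2,3]
Step 11: ref 4 → HIT, frames=[4,2,3]
Step 12: ref 2 → HIT, frames=[4,2,3]
Step 13: ref 1 → FAULT (evict 4), frames=[1,2,3]
Step 14: ref 2 → HIT, frames=[1,2,3]
Step 15: ref 2 → HIT, frames=[1,2,3]
Total faults: 4

Answer: 4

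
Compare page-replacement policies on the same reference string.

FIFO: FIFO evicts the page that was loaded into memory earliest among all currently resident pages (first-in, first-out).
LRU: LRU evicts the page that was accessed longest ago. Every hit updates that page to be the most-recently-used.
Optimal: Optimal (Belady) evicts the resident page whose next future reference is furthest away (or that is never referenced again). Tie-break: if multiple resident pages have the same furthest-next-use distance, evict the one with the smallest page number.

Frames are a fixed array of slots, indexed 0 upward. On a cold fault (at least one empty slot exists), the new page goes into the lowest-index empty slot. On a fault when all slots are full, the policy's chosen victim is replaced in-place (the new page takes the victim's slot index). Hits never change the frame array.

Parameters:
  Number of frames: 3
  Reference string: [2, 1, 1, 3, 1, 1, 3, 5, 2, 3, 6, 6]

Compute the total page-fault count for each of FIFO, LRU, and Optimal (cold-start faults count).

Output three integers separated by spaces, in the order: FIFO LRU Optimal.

Answer: 6 6 5

Derivation:
--- FIFO ---
  step 0: ref 2 -> FAULT, frames=[2,-,-] (faults so far: 1)
  step 1: ref 1 -> FAULT, frames=[2,1,-] (faults so far: 2)
  step 2: ref 1 -> HIT, frames=[2,1,-] (faults so far: 2)
  step 3: ref 3 -> FAULT, frames=[2,1,3] (faults so far: 3)
  step 4: ref 1 -> HIT, frames=[2,1,3] (faults so far: 3)
  step 5: ref 1 -> HIT, frames=[2,1,3] (faults so far: 3)
  step 6: ref 3 -> HIT, frames=[2,1,3] (faults so far: 3)
  step 7: ref 5 -> FAULT, evict 2, frames=[5,1,3] (faults so far: 4)
  step 8: ref 2 -> FAULT, evict 1, frames=[5,2,3] (faults so far: 5)
  step 9: ref 3 -> HIT, frames=[5,2,3] (faults so far: 5)
  step 10: ref 6 -> FAULT, evict 3, frames=[5,2,6] (faults so far: 6)
  step 11: ref 6 -> HIT, frames=[5,2,6] (faults so far: 6)
  FIFO total faults: 6
--- LRU ---
  step 0: ref 2 -> FAULT, frames=[2,-,-] (faults so far: 1)
  step 1: ref 1 -> FAULT, frames=[2,1,-] (faults so far: 2)
  step 2: ref 1 -> HIT, frames=[2,1,-] (faults so far: 2)
  step 3: ref 3 -> FAULT, frames=[2,1,3] (faults so far: 3)
  step 4: ref 1 -> HIT, frames=[2,1,3] (faults so far: 3)
  step 5: ref 1 -> HIT, frames=[2,1,3] (faults so far: 3)
  step 6: ref 3 -> HIT, frames=[2,1,3] (faults so far: 3)
  step 7: ref 5 -> FAULT, evict 2, frames=[5,1,3] (faults so far: 4)
  step 8: ref 2 -> FAULT, evict 1, frames=[5,2,3] (faults so far: 5)
  step 9: ref 3 -> HIT, frames=[5,2,3] (faults so far: 5)
  step 10: ref 6 -> FAULT, evict 5, frames=[6,2,3] (faults so far: 6)
  step 11: ref 6 -> HIT, frames=[6,2,3] (faults so far: 6)
  LRU total faults: 6
--- Optimal ---
  step 0: ref 2 -> FAULT, frames=[2,-,-] (faults so far: 1)
  step 1: ref 1 -> FAULT, frames=[2,1,-] (faults so far: 2)
  step 2: ref 1 -> HIT, frames=[2,1,-] (faults so far: 2)
  step 3: ref 3 -> FAULT, frames=[2,1,3] (faults so far: 3)
  step 4: ref 1 -> HIT, frames=[2,1,3] (faults so far: 3)
  step 5: ref 1 -> HIT, frames=[2,1,3] (faults so far: 3)
  step 6: ref 3 -> HIT, frames=[2,1,3] (faults so far: 3)
  step 7: ref 5 -> FAULT, evict 1, frames=[2,5,3] (faults so far: 4)
  step 8: ref 2 -> HIT, frames=[2,5,3] (faults so far: 4)
  step 9: ref 3 -> HIT, frames=[2,5,3] (faults so far: 4)
  step 10: ref 6 -> FAULT, evict 2, frames=[6,5,3] (faults so far: 5)
  step 11: ref 6 -> HIT, frames=[6,5,3] (faults so far: 5)
  Optimal total faults: 5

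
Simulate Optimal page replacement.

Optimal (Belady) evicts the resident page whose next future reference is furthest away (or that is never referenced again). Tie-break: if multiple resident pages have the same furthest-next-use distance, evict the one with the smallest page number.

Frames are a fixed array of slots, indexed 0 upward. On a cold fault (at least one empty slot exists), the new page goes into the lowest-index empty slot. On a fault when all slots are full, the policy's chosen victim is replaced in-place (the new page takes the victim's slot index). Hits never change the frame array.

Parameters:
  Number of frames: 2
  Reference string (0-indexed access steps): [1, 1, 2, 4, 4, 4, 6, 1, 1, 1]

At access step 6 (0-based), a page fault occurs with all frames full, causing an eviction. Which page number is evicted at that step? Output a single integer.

Answer: 4

Derivation:
Step 0: ref 1 -> FAULT, frames=[1,-]
Step 1: ref 1 -> HIT, frames=[1,-]
Step 2: ref 2 -> FAULT, frames=[1,2]
Step 3: ref 4 -> FAULT, evict 2, frames=[1,4]
Step 4: ref 4 -> HIT, frames=[1,4]
Step 5: ref 4 -> HIT, frames=[1,4]
Step 6: ref 6 -> FAULT, evict 4, frames=[1,6]
At step 6: evicted page 4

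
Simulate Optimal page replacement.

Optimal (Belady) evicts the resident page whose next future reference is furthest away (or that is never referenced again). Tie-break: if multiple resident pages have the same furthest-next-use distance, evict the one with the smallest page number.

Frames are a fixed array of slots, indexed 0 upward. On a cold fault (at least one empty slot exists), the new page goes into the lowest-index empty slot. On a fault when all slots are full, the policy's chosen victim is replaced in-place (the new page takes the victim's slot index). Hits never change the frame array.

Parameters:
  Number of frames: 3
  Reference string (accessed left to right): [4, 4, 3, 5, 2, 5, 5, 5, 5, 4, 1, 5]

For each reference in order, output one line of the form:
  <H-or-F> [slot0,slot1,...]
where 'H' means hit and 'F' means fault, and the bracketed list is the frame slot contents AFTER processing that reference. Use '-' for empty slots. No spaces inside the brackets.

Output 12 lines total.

F [4,-,-]
H [4,-,-]
F [4,3,-]
F [4,3,5]
F [4,2,5]
H [4,2,5]
H [4,2,5]
H [4,2,5]
H [4,2,5]
H [4,2,5]
F [4,1,5]
H [4,1,5]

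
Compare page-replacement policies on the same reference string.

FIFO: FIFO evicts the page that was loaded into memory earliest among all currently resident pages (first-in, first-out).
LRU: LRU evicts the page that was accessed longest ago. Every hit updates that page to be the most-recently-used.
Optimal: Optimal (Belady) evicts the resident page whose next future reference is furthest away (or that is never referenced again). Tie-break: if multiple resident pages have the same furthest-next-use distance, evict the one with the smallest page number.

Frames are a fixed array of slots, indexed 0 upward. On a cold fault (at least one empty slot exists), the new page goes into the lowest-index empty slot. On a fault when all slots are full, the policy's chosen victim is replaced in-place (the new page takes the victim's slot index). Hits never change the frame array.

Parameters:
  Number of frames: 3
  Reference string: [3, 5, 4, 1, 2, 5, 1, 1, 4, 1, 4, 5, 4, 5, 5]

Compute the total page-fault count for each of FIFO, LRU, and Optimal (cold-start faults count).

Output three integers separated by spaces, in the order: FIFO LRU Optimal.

--- FIFO ---
  step 0: ref 3 -> FAULT, frames=[3,-,-] (faults so far: 1)
  step 1: ref 5 -> FAULT, frames=[3,5,-] (faults so far: 2)
  step 2: ref 4 -> FAULT, frames=[3,5,4] (faults so far: 3)
  step 3: ref 1 -> FAULT, evict 3, frames=[1,5,4] (faults so far: 4)
  step 4: ref 2 -> FAULT, evict 5, frames=[1,2,4] (faults so far: 5)
  step 5: ref 5 -> FAULT, evict 4, frames=[1,2,5] (faults so far: 6)
  step 6: ref 1 -> HIT, frames=[1,2,5] (faults so far: 6)
  step 7: ref 1 -> HIT, frames=[1,2,5] (faults so far: 6)
  step 8: ref 4 -> FAULT, evict 1, frames=[4,2,5] (faults so far: 7)
  step 9: ref 1 -> FAULT, evict 2, frames=[4,1,5] (faults so far: 8)
  step 10: ref 4 -> HIT, frames=[4,1,5] (faults so far: 8)
  step 11: ref 5 -> HIT, frames=[4,1,5] (faults so far: 8)
  step 12: ref 4 -> HIT, frames=[4,1,5] (faults so far: 8)
  step 13: ref 5 -> HIT, frames=[4,1,5] (faults so far: 8)
  step 14: ref 5 -> HIT, frames=[4,1,5] (faults so far: 8)
  FIFO total faults: 8
--- LRU ---
  step 0: ref 3 -> FAULT, frames=[3,-,-] (faults so far: 1)
  step 1: ref 5 -> FAULT, frames=[3,5,-] (faults so far: 2)
  step 2: ref 4 -> FAULT, frames=[3,5,4] (faults so far: 3)
  step 3: ref 1 -> FAULT, evict 3, frames=[1,5,4] (faults so far: 4)
  step 4: ref 2 -> FAULT, evict 5, frames=[1,2,4] (faults so far: 5)
  step 5: ref 5 -> FAULT, evict 4, frames=[1,2,5] (faults so far: 6)
  step 6: ref 1 -> HIT, frames=[1,2,5] (faults so far: 6)
  step 7: ref 1 -> HIT, frames=[1,2,5] (faults so far: 6)
  step 8: ref 4 -> FAULT, evict 2, frames=[1,4,5] (faults so far: 7)
  step 9: ref 1 -> HIT, frames=[1,4,5] (faults so far: 7)
  step 10: ref 4 -> HIT, frames=[1,4,5] (faults so far: 7)
  step 11: ref 5 -> HIT, frames=[1,4,5] (faults so far: 7)
  step 12: ref 4 -> HIT, frames=[1,4,5] (faults so far: 7)
  step 13: ref 5 -> HIT, frames=[1,4,5] (faults so far: 7)
  step 14: ref 5 -> HIT, frames=[1,4,5] (faults so far: 7)
  LRU total faults: 7
--- Optimal ---
  step 0: ref 3 -> FAULT, frames=[3,-,-] (faults so far: 1)
  step 1: ref 5 -> FAULT, frames=[3,5,-] (faults so far: 2)
  step 2: ref 4 -> FAULT, frames=[3,5,4] (faults so far: 3)
  step 3: ref 1 -> FAULT, evict 3, frames=[1,5,4] (faults so far: 4)
  step 4: ref 2 -> FAULT, evict 4, frames=[1,5,2] (faults so far: 5)
  step 5: ref 5 -> HIT, frames=[1,5,2] (faults so far: 5)
  step 6: ref 1 -> HIT, frames=[1,5,2] (faults so far: 5)
  step 7: ref 1 -> HIT, frames=[1,5,2] (faults so far: 5)
  step 8: ref 4 -> FAULT, evict 2, frames=[1,5,4] (faults so far: 6)
  step 9: ref 1 -> HIT, frames=[1,5,4] (faults so far: 6)
  step 10: ref 4 -> HIT, frames=[1,5,4] (faults so far: 6)
  step 11: ref 5 -> HIT, frames=[1,5,4] (faults so far: 6)
  step 12: ref 4 -> HIT, frames=[1,5,4] (faults so far: 6)
  step 13: ref 5 -> HIT, frames=[1,5,4] (faults so far: 6)
  step 14: ref 5 -> HIT, frames=[1,5,4] (faults so far: 6)
  Optimal total faults: 6

Answer: 8 7 6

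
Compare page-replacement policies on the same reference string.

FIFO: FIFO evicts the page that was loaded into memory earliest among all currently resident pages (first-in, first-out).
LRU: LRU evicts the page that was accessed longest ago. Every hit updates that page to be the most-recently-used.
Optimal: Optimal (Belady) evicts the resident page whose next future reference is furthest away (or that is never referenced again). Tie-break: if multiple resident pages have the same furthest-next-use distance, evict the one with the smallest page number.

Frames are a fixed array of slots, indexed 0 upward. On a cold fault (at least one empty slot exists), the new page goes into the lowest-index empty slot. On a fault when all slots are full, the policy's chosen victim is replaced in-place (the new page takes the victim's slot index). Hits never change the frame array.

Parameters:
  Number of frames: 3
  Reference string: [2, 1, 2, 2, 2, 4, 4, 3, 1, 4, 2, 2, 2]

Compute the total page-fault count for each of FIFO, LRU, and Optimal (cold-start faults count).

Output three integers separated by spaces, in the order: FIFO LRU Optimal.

--- FIFO ---
  step 0: ref 2 -> FAULT, frames=[2,-,-] (faults so far: 1)
  step 1: ref 1 -> FAULT, frames=[2,1,-] (faults so far: 2)
  step 2: ref 2 -> HIT, frames=[2,1,-] (faults so far: 2)
  step 3: ref 2 -> HIT, frames=[2,1,-] (faults so far: 2)
  step 4: ref 2 -> HIT, frames=[2,1,-] (faults so far: 2)
  step 5: ref 4 -> FAULT, frames=[2,1,4] (faults so far: 3)
  step 6: ref 4 -> HIT, frames=[2,1,4] (faults so far: 3)
  step 7: ref 3 -> FAULT, evict 2, frames=[3,1,4] (faults so far: 4)
  step 8: ref 1 -> HIT, frames=[3,1,4] (faults so far: 4)
  step 9: ref 4 -> HIT, frames=[3,1,4] (faults so far: 4)
  step 10: ref 2 -> FAULT, evict 1, frames=[3,2,4] (faults so far: 5)
  step 11: ref 2 -> HIT, frames=[3,2,4] (faults so far: 5)
  step 12: ref 2 -> HIT, frames=[3,2,4] (faults so far: 5)
  FIFO total faults: 5
--- LRU ---
  step 0: ref 2 -> FAULT, frames=[2,-,-] (faults so far: 1)
  step 1: ref 1 -> FAULT, frames=[2,1,-] (faults so far: 2)
  step 2: ref 2 -> HIT, frames=[2,1,-] (faults so far: 2)
  step 3: ref 2 -> HIT, frames=[2,1,-] (faults so far: 2)
  step 4: ref 2 -> HIT, frames=[2,1,-] (faults so far: 2)
  step 5: ref 4 -> FAULT, frames=[2,1,4] (faults so far: 3)
  step 6: ref 4 -> HIT, frames=[2,1,4] (faults so far: 3)
  step 7: ref 3 -> FAULT, evict 1, frames=[2,3,4] (faults so far: 4)
  step 8: ref 1 -> FAULT, evict 2, frames=[1,3,4] (faults so far: 5)
  step 9: ref 4 -> HIT, frames=[1,3,4] (faults so far: 5)
  step 10: ref 2 -> FAULT, evict 3, frames=[1,2,4] (faults so far: 6)
  step 11: ref 2 -> HIT, frames=[1,2,4] (faults so far: 6)
  step 12: ref 2 -> HIT, frames=[1,2,4] (faults so far: 6)
  LRU total faults: 6
--- Optimal ---
  step 0: ref 2 -> FAULT, frames=[2,-,-] (faults so far: 1)
  step 1: ref 1 -> FAULT, frames=[2,1,-] (faults so far: 2)
  step 2: ref 2 -> HIT, frames=[2,1,-] (faults so far: 2)
  step 3: ref 2 -> HIT, frames=[2,1,-] (faults so far: 2)
  step 4: ref 2 -> HIT, frames=[2,1,-] (faults so far: 2)
  step 5: ref 4 -> FAULT, frames=[2,1,4] (faults so far: 3)
  step 6: ref 4 -> HIT, frames=[2,1,4] (faults so far: 3)
  step 7: ref 3 -> FAULT, evict 2, frames=[3,1,4] (faults so far: 4)
  step 8: ref 1 -> HIT, frames=[3,1,4] (faults so far: 4)
  step 9: ref 4 -> HIT, frames=[3,1,4] (faults so far: 4)
  step 10: ref 2 -> FAULT, evict 1, frames=[3,2,4] (faults so far: 5)
  step 11: ref 2 -> HIT, frames=[3,2,4] (faults so far: 5)
  step 12: ref 2 -> HIT, frames=[3,2,4] (faults so far: 5)
  Optimal total faults: 5

Answer: 5 6 5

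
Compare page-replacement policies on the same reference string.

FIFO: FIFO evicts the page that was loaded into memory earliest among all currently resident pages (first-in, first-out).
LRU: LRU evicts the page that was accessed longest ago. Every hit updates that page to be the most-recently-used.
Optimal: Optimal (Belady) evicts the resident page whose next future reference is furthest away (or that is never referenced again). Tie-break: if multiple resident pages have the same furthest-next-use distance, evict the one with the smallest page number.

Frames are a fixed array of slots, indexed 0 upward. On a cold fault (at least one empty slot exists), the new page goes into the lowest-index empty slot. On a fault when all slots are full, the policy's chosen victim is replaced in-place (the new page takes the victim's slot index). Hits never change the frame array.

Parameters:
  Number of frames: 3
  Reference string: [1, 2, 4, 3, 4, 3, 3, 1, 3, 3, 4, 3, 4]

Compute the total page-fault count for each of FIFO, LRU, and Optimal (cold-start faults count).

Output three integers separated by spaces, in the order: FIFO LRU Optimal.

--- FIFO ---
  step 0: ref 1 -> FAULT, frames=[1,-,-] (faults so far: 1)
  step 1: ref 2 -> FAULT, frames=[1,2,-] (faults so far: 2)
  step 2: ref 4 -> FAULT, frames=[1,2,4] (faults so far: 3)
  step 3: ref 3 -> FAULT, evict 1, frames=[3,2,4] (faults so far: 4)
  step 4: ref 4 -> HIT, frames=[3,2,4] (faults so far: 4)
  step 5: ref 3 -> HIT, frames=[3,2,4] (faults so far: 4)
  step 6: ref 3 -> HIT, frames=[3,2,4] (faults so far: 4)
  step 7: ref 1 -> FAULT, evict 2, frames=[3,1,4] (faults so far: 5)
  step 8: ref 3 -> HIT, frames=[3,1,4] (faults so far: 5)
  step 9: ref 3 -> HIT, frames=[3,1,4] (faults so far: 5)
  step 10: ref 4 -> HIT, frames=[3,1,4] (faults so far: 5)
  step 11: ref 3 -> HIT, frames=[3,1,4] (faults so far: 5)
  step 12: ref 4 -> HIT, frames=[3,1,4] (faults so far: 5)
  FIFO total faults: 5
--- LRU ---
  step 0: ref 1 -> FAULT, frames=[1,-,-] (faults so far: 1)
  step 1: ref 2 -> FAULT, frames=[1,2,-] (faults so far: 2)
  step 2: ref 4 -> FAULT, frames=[1,2,4] (faults so far: 3)
  step 3: ref 3 -> FAULT, evict 1, frames=[3,2,4] (faults so far: 4)
  step 4: ref 4 -> HIT, frames=[3,2,4] (faults so far: 4)
  step 5: ref 3 -> HIT, frames=[3,2,4] (faults so far: 4)
  step 6: ref 3 -> HIT, frames=[3,2,4] (faults so far: 4)
  step 7: ref 1 -> FAULT, evict 2, frames=[3,1,4] (faults so far: 5)
  step 8: ref 3 -> HIT, frames=[3,1,4] (faults so far: 5)
  step 9: ref 3 -> HIT, frames=[3,1,4] (faults so far: 5)
  step 10: ref 4 -> HIT, frames=[3,1,4] (faults so far: 5)
  step 11: ref 3 -> HIT, frames=[3,1,4] (faults so far: 5)
  step 12: ref 4 -> HIT, frames=[3,1,4] (faults so far: 5)
  LRU total faults: 5
--- Optimal ---
  step 0: ref 1 -> FAULT, frames=[1,-,-] (faults so far: 1)
  step 1: ref 2 -> FAULT, frames=[1,2,-] (faults so far: 2)
  step 2: ref 4 -> FAULT, frames=[1,2,4] (faults so far: 3)
  step 3: ref 3 -> FAULT, evict 2, frames=[1,3,4] (faults so far: 4)
  step 4: ref 4 -> HIT, frames=[1,3,4] (faults so far: 4)
  step 5: ref 3 -> HIT, frames=[1,3,4] (faults so far: 4)
  step 6: ref 3 -> HIT, frames=[1,3,4] (faults so far: 4)
  step 7: ref 1 -> HIT, frames=[1,3,4] (faults so far: 4)
  step 8: ref 3 -> HIT, frames=[1,3,4] (faults so far: 4)
  step 9: ref 3 -> HIT, frames=[1,3,4] (faults so far: 4)
  step 10: ref 4 -> HIT, frames=[1,3,4] (faults so far: 4)
  step 11: ref 3 -> HIT, frames=[1,3,4] (faults so far: 4)
  step 12: ref 4 -> HIT, frames=[1,3,4] (faults so far: 4)
  Optimal total faults: 4

Answer: 5 5 4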